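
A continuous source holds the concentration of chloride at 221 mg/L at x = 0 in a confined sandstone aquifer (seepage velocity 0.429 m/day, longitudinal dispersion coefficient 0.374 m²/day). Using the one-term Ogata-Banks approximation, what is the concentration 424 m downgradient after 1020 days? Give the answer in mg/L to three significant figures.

For a continuous step input, C/C₀ ≈ ½·erfc((x−vt)/(2√(Dt))).
vt = 0.429 × 1020 = 437.58 m and 2√(Dt) = 2√(0.374 × 1020) = 39.06 m.
Argument (x−vt)/(2√(Dt)) = (424 − 437.58)/39.06 = -0.3477; ½·erfc(-0.3477) = 0.6885.
C = 221 × 0.6885 = 152 mg/L.

152 mg/L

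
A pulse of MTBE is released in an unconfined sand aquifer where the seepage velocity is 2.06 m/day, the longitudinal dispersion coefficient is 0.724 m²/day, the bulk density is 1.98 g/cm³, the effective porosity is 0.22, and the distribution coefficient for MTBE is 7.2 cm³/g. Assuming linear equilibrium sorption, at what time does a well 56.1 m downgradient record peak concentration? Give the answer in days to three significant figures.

Retardation factor R = 1 + ρ_b·K_d/n = 1 + 1.98 × 7.2/0.22 = 65.80.
Sorption retards both mechanisms: v_R = v/R = 0.03131 m/day, D_R = D/R = 0.01100 m²/day.
Peak time from v_R²t² + 2D_R t − x² = 0: t = (√(D_R² + v_R²x²) − D_R)/v_R².
√(D_R² + v_R²x²) = √(0.01100² + 0.03131² × 56.1²) = 1.757; v_R² = 0.0009803.
t = (1.757 − 0.01100)/0.0009803 = 1780 days.

1780 days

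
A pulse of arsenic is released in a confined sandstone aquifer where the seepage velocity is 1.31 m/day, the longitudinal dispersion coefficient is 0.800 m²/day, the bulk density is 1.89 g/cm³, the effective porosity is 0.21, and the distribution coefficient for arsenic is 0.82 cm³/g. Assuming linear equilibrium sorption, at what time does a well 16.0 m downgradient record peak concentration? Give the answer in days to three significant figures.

98.5 days

Retardation factor R = 1 + ρ_b·K_d/n = 1 + 1.89 × 0.82/0.21 = 8.380.
Sorption retards both mechanisms: v_R = v/R = 0.1563 m/day, D_R = D/R = 0.09547 m²/day.
Peak time from v_R²t² + 2D_R t − x² = 0: t = (√(D_R² + v_R²x²) − D_R)/v_R².
√(D_R² + v_R²x²) = √(0.09547² + 0.1563² × 16.0²) = 2.503; v_R² = 0.02443.
t = (2.503 − 0.09547)/0.02443 = 98.5 days.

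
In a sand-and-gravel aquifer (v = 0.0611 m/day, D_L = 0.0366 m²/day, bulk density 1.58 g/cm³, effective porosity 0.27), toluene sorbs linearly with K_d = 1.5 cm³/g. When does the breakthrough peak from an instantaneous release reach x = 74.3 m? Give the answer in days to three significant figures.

11800 days

Retardation factor R = 1 + ρ_b·K_d/n = 1 + 1.58 × 1.5/0.27 = 9.778.
Sorption retards both mechanisms: v_R = v/R = 0.006249 m/day, D_R = D/R = 0.003743 m²/day.
Peak time from v_R²t² + 2D_R t − x² = 0: t = (√(D_R² + v_R²x²) − D_R)/v_R².
√(D_R² + v_R²x²) = √(0.003743² + 0.006249² × 74.3²) = 0.4643; v_R² = 3.905e-05.
t = (0.4643 − 0.003743)/3.905e-05 = 11800 days.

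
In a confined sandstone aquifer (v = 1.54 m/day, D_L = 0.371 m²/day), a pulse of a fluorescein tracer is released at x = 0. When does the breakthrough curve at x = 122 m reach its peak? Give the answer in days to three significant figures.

For the 1D instantaneous-source solution, setting ∂C/∂t = 0 at fixed x gives v²t² + 2Dt − x² = 0, so t = (√(D² + v²x²) − D)/v².
√(D² + v²x²) = √(0.371² + 1.54² × 122²) = 187.9; v² = 2.3716.
t = (187.9 − 0.371)/2.3716 = 79.1 days (vs. the pure-advection estimate x/v = 79.2 d).

79.1 days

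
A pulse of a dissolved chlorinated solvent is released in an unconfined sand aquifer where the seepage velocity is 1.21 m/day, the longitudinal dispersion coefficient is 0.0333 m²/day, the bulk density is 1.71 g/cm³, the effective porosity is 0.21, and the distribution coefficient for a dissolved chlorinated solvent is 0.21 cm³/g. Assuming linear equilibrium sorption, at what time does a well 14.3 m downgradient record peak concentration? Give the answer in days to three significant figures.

Retardation factor R = 1 + ρ_b·K_d/n = 1 + 1.71 × 0.21/0.21 = 2.710.
Sorption retards both mechanisms: v_R = v/R = 0.4465 m/day, D_R = D/R = 0.01229 m²/day.
Peak time from v_R²t² + 2D_R t − x² = 0: t = (√(D_R² + v_R²x²) − D_R)/v_R².
√(D_R² + v_R²x²) = √(0.01229² + 0.4465² × 14.3²) = 6.385; v_R² = 0.1994.
t = (6.385 − 0.01229)/0.1994 = 32.0 days.

32.0 days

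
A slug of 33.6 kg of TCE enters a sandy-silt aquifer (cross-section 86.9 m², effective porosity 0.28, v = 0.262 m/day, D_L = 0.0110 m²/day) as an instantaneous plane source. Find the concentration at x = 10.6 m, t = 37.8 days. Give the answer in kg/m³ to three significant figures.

0.451 kg/m³

For an instantaneous plane source, C(x,t) = M/(n_e·A·√(4πDt)) · exp(−(x−vt)²/(4Dt)), with n_e·A the pore (flow) area.
Plume center vt = 0.262 × 37.8 = 9.9036 m, so the well at 10.6 m is 0.6964 m downgradient of the peak.
√(4πDt) = 2.286 m, giving peak height M/(n_e·A·√(4πDt)) = 33.6/(0.28 × 86.9 × 2.286) = 0.6041 kg/m³.
(x−vt)²/(4Dt) = (0.6964)²/(4 × 0.0110 × 37.8) = 0.2916; exp(−0.2916) = 0.7471.
C = 0.6041 × 0.7471 = 0.451 kg/m³.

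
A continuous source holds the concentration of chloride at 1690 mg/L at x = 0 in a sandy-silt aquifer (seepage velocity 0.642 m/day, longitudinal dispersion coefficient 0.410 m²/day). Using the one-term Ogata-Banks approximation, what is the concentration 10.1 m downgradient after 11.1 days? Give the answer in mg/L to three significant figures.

274 mg/L

For a continuous step input, C/C₀ ≈ ½·erfc((x−vt)/(2√(Dt))).
vt = 0.642 × 11.1 = 7.1262 m and 2√(Dt) = 2√(0.410 × 11.1) = 4.267 m.
Argument (x−vt)/(2√(Dt)) = (10.1 − 7.1262)/4.267 = 0.6969; ½·erfc(0.6969) = 0.1622.
C = 1690 × 0.1622 = 274 mg/L.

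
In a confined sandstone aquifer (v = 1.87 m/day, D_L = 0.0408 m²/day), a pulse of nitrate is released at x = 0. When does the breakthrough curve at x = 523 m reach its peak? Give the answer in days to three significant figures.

For the 1D instantaneous-source solution, setting ∂C/∂t = 0 at fixed x gives v²t² + 2Dt − x² = 0, so t = (√(D² + v²x²) − D)/v².
√(D² + v²x²) = √(0.0408² + 1.87² × 523²) = 978.0; v² = 3.4969.
t = (978.0 − 0.0408)/3.4969 = 280 days (vs. the pure-advection estimate x/v = 280 d).

280 days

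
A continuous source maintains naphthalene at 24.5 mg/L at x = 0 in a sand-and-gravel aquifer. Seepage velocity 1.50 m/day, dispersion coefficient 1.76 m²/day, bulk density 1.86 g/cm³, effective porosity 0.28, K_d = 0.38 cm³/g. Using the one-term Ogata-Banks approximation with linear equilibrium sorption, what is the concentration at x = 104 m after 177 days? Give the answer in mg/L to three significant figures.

Retardation factor R = 1 + ρ_b·K_d/n = 1 + 1.86 × 0.38/0.28 = 3.524.
Sorption retards both mechanisms: v_R = v/R = 0.4257 m/day, D_R = D/R = 0.4994 m²/day.
v_R·t = 0.4257 × 177 = 75.3489 m; 2√(D_R t) = 18.80 m; argument = (104 − 75.3489)/18.80 = 1.524.
C = C₀ × ½·erfc(1.524) = 24.5 × 0.01557 = 0.381 mg/L.

0.381 mg/L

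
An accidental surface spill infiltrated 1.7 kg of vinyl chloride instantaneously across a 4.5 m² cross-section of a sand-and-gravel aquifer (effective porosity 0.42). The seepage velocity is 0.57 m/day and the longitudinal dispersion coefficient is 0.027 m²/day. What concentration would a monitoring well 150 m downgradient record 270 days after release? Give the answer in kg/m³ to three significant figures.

0.0558 kg/m³

For an instantaneous plane source, C(x,t) = M/(n_e·A·√(4πDt)) · exp(−(x−vt)²/(4Dt)), with n_e·A the pore (flow) area.
Plume center vt = 0.57 × 270 = 153.9 m, so the well at 150 m is 3.9 m upgradient of the peak.
√(4πDt) = 9.571 m, giving peak height M/(n_e·A·√(4πDt)) = 1.7/(0.42 × 4.5 × 9.571) = 0.09398 kg/m³.
(x−vt)²/(4Dt) = (-3.9)²/(4 × 0.027 × 270) = 0.5216; exp(−0.5216) = 0.5936.
C = 0.09398 × 0.5936 = 0.0558 kg/m³.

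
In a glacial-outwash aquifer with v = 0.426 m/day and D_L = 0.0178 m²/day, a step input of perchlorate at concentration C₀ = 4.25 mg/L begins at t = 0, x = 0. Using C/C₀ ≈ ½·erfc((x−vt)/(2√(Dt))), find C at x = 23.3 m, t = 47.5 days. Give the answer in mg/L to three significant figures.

0.0391 mg/L

For a continuous step input, C/C₀ ≈ ½·erfc((x−vt)/(2√(Dt))).
vt = 0.426 × 47.5 = 20.235 m and 2√(Dt) = 2√(0.0178 × 47.5) = 1.839 m.
Argument (x−vt)/(2√(Dt)) = (23.3 − 20.235)/1.839 = 1.667; ½·erfc(1.667) = 0.009199.
C = 4.25 × 0.009199 = 0.0391 mg/L.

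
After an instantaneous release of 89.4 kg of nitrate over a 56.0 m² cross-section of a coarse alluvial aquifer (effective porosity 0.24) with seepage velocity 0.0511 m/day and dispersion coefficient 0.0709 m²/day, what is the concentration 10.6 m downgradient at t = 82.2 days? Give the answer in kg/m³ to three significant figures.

For an instantaneous plane source, C(x,t) = M/(n_e·A·√(4πDt)) · exp(−(x−vt)²/(4Dt)), with n_e·A the pore (flow) area.
Plume center vt = 0.0511 × 82.2 = 4.20042 m, so the well at 10.6 m is 6.39958 m downgradient of the peak.
√(4πDt) = 8.558 m, giving peak height M/(n_e·A·√(4πDt)) = 89.4/(0.24 × 56.0 × 8.558) = 0.7773 kg/m³.
(x−vt)²/(4Dt) = (6.39958)²/(4 × 0.0709 × 82.2) = 1.757; exp(−1.757) = 0.1726.
C = 0.7773 × 0.1726 = 0.134 kg/m³.

0.134 kg/m³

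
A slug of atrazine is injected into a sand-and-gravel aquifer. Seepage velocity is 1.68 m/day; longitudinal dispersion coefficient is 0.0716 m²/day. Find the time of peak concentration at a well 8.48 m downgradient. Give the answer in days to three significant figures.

5.02 days

For the 1D instantaneous-source solution, setting ∂C/∂t = 0 at fixed x gives v²t² + 2Dt − x² = 0, so t = (√(D² + v²x²) − D)/v².
√(D² + v²x²) = √(0.0716² + 1.68² × 8.48²) = 14.25; v² = 2.8224.
t = (14.25 − 0.0716)/2.8224 = 5.02 days (vs. the pure-advection estimate x/v = 5.05 d).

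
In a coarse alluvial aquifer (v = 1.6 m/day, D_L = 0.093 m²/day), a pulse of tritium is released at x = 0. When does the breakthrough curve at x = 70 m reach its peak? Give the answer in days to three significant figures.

For the 1D instantaneous-source solution, setting ∂C/∂t = 0 at fixed x gives v²t² + 2Dt − x² = 0, so t = (√(D² + v²x²) − D)/v².
√(D² + v²x²) = √(0.093² + 1.6² × 70²) = 112.0; v² = 2.56.
t = (112.0 − 0.093)/2.56 = 43.7 days (vs. the pure-advection estimate x/v = 43.8 d).

43.7 days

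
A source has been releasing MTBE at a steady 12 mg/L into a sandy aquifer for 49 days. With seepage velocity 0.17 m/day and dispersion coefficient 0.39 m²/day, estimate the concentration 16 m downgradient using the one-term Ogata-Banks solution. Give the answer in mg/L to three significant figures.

For a continuous step input, C/C₀ ≈ ½·erfc((x−vt)/(2√(Dt))).
vt = 0.17 × 49 = 8.33 m and 2√(Dt) = 2√(0.39 × 49) = 8.743 m.
Argument (x−vt)/(2√(Dt)) = (16 − 8.33)/8.743 = 0.8773; ½·erfc(0.8773) = 0.1074.
C = 12 × 0.1074 = 1.29 mg/L.

1.29 mg/L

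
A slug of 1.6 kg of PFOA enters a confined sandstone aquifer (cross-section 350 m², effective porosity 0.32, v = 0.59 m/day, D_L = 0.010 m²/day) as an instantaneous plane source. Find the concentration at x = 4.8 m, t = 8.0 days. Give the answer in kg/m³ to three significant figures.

0.0140 kg/m³

For an instantaneous plane source, C(x,t) = M/(n_e·A·√(4πDt)) · exp(−(x−vt)²/(4Dt)), with n_e·A the pore (flow) area.
Plume center vt = 0.59 × 8.0 = 4.72 m, so the well at 4.8 m is 0.08 m downgradient of the peak.
√(4πDt) = 1.003 m, giving peak height M/(n_e·A·√(4πDt)) = 1.6/(0.32 × 350 × 1.003) = 0.01424 kg/m³.
(x−vt)²/(4Dt) = (0.08)²/(4 × 0.010 × 8.0) = 0.02000; exp(−0.02000) = 0.9802.
C = 0.01424 × 0.9802 = 0.0140 kg/m³.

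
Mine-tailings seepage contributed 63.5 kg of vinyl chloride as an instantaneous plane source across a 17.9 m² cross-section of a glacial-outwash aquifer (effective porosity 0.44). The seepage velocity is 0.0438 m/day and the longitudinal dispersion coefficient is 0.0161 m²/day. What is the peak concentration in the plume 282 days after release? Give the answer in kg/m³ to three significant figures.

1.07 kg/m³

The peak of an instantaneous 1D plume sits at x = vt; there the Gaussian factor is 1 and C_max = M/(n_e·A·√(4πDt)), where n_e·A is the pore area the mass is dissolved in.
√(4πDt) = √(4π × 0.0161 × 282) = 7.553 m, so C_max = 63.5/(0.44 × 17.9 × 7.553) = 1.07 kg/m³.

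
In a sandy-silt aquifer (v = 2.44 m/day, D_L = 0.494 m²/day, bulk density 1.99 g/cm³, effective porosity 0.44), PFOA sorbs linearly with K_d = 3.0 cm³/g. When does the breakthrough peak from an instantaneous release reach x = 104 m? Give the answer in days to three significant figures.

620 days

Retardation factor R = 1 + ρ_b·K_d/n = 1 + 1.99 × 3.0/0.44 = 14.57.
Sorption retards both mechanisms: v_R = v/R = 0.1675 m/day, D_R = D/R = 0.03391 m²/day.
Peak time from v_R²t² + 2D_R t − x² = 0: t = (√(D_R² + v_R²x²) − D_R)/v_R².
√(D_R² + v_R²x²) = √(0.03391² + 0.1675² × 104²) = 17.42; v_R² = 0.02806.
t = (17.42 − 0.03391)/0.02806 = 620 days.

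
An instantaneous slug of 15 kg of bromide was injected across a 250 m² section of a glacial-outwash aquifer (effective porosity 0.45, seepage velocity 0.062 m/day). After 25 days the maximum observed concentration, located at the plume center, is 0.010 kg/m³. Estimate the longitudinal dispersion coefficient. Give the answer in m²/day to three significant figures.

0.566 m²/day

At the plume center C_max = M/(n_e·A·√(4πDt)), so D = M²/(4πt·(n_e·A·C_max)²).
n_e·A·C_max = 0.45 × 250 × 0.010 = 1.125 kg/m.
D = 15²/(4π × 25 × 1.125²) = 0.566 m²/day.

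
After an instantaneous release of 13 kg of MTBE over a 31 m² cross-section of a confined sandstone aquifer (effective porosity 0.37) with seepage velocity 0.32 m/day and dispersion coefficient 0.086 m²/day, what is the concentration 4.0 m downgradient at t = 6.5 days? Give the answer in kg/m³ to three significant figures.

For an instantaneous plane source, C(x,t) = M/(n_e·A·√(4πDt)) · exp(−(x−vt)²/(4Dt)), with n_e·A the pore (flow) area.
Plume center vt = 0.32 × 6.5 = 2.08 m, so the well at 4.0 m is 1.92 m downgradient of the peak.
√(4πDt) = 2.650 m, giving peak height M/(n_e·A·√(4πDt)) = 13/(0.37 × 31 × 2.650) = 0.4277 kg/m³.
(x−vt)²/(4Dt) = (1.92)²/(4 × 0.086 × 6.5) = 1.649; exp(−1.649) = 0.1922.
C = 0.4277 × 0.1922 = 0.0822 kg/m³.

0.0822 kg/m³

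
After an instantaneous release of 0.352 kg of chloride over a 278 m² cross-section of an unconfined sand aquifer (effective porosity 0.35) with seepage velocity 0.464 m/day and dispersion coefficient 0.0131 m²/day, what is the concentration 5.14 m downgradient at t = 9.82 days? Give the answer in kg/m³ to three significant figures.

For an instantaneous plane source, C(x,t) = M/(n_e·A·√(4πDt)) · exp(−(x−vt)²/(4Dt)), with n_e·A the pore (flow) area.
Plume center vt = 0.464 × 9.82 = 4.55648 m, so the well at 5.14 m is 0.58352 m downgradient of the peak.
√(4πDt) = 1.271 m, giving peak height M/(n_e·A·√(4πDt)) = 0.352/(0.35 × 278 × 1.271) = 0.002846 kg/m³.
(x−vt)²/(4Dt) = (0.58352)²/(4 × 0.0131 × 9.82) = 0.6617; exp(−0.6617) = 0.5160.
C = 0.002846 × 0.5160 = 0.00147 kg/m³.

0.00147 kg/m³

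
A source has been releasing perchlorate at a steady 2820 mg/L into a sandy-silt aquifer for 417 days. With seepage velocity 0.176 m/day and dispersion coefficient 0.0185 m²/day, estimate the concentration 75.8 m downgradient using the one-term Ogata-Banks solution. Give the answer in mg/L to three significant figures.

761 mg/L

For a continuous step input, C/C₀ ≈ ½·erfc((x−vt)/(2√(Dt))).
vt = 0.176 × 417 = 73.392 m and 2√(Dt) = 2√(0.0185 × 417) = 5.555 m.
Argument (x−vt)/(2√(Dt)) = (75.8 − 73.392)/5.555 = 0.4335; ½·erfc(0.4335) = 0.2699.
C = 2820 × 0.2699 = 761 mg/L.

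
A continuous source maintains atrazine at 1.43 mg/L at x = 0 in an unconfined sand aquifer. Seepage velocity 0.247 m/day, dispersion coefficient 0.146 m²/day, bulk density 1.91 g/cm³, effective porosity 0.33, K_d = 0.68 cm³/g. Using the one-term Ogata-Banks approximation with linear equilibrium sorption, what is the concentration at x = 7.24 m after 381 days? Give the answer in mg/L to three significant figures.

Retardation factor R = 1 + ρ_b·K_d/n = 1 + 1.91 × 0.68/0.33 = 4.936.
Sorption retards both mechanisms: v_R = v/R = 0.05004 m/day, D_R = D/R = 0.02958 m²/day.
v_R·t = 0.05004 × 381 = 19.06524 m; 2√(D_R t) = 6.714 m; argument = (7.24 − 19.06524)/6.714 = -1.761.
C = C₀ × ½·erfc(-1.761) = 1.43 × 0.9936 = 1.42 mg/L.

1.42 mg/L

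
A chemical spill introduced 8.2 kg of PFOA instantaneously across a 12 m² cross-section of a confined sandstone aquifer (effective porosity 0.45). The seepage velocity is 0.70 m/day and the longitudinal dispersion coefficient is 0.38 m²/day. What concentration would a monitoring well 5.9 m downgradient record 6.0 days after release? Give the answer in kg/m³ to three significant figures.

For an instantaneous plane source, C(x,t) = M/(n_e·A·√(4πDt)) · exp(−(x−vt)²/(4Dt)), with n_e·A the pore (flow) area.
Plume center vt = 0.70 × 6.0 = 4.2 m, so the well at 5.9 m is 1.7 m downgradient of the peak.
√(4πDt) = 5.353 m, giving peak height M/(n_e·A·√(4πDt)) = 8.2/(0.45 × 12 × 5.353) = 0.2837 kg/m³.
(x−vt)²/(4Dt) = (1.7)²/(4 × 0.38 × 6.0) = 0.3169; exp(−0.3169) = 0.7284.
C = 0.2837 × 0.7284 = 0.207 kg/m³.

0.207 kg/m³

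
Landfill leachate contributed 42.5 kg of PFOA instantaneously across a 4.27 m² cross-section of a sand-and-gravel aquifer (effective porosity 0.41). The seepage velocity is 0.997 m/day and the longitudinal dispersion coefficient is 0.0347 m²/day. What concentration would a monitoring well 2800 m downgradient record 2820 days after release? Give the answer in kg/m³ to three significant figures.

For an instantaneous plane source, C(x,t) = M/(n_e·A·√(4πDt)) · exp(−(x−vt)²/(4Dt)), with n_e·A the pore (flow) area.
Plume center vt = 0.997 × 2820 = 2811.54 m, so the well at 2800 m is 11.54 m upgradient of the peak.
√(4πDt) = 35.07 m, giving peak height M/(n_e·A·√(4πDt)) = 42.5/(0.41 × 4.27 × 35.07) = 0.6922 kg/m³.
(x−vt)²/(4Dt) = (-11.54)²/(4 × 0.0347 × 2820) = 0.3402; exp(−0.3402) = 0.7116.
C = 0.6922 × 0.7116 = 0.493 kg/m³.

0.493 kg/m³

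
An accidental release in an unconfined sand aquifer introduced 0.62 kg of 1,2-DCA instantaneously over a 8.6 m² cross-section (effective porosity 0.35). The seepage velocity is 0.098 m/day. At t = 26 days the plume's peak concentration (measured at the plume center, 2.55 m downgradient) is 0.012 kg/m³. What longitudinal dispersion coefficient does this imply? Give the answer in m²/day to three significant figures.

At the plume center C_max = M/(n_e·A·√(4πDt)), so D = M²/(4πt·(n_e·A·C_max)²).
n_e·A·C_max = 0.35 × 8.6 × 0.012 = 0.03612 kg/m.
D = 0.62²/(4π × 26 × 0.03612²) = 0.902 m²/day.

0.902 m²/day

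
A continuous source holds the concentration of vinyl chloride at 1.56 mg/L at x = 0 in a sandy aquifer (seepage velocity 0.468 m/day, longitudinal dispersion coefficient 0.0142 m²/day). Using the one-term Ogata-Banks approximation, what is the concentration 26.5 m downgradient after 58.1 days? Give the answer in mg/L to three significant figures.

1.10 mg/L

For a continuous step input, C/C₀ ≈ ½·erfc((x−vt)/(2√(Dt))).
vt = 0.468 × 58.1 = 27.1908 m and 2√(Dt) = 2√(0.0142 × 58.1) = 1.817 m.
Argument (x−vt)/(2√(Dt)) = (26.5 − 27.1908)/1.817 = -0.3802; ½·erfc(-0.3802) = 0.7046.
C = 1.56 × 0.7046 = 1.10 mg/L.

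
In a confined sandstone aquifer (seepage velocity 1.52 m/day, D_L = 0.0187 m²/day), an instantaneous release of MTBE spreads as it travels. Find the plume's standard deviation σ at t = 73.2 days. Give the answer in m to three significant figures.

1.65 m

Dispersive spreading gives a Gaussian with σ² = 2Dt; advection only shifts the center.
σ = √(2 × 0.0187 × 73.2) = 1.65 m.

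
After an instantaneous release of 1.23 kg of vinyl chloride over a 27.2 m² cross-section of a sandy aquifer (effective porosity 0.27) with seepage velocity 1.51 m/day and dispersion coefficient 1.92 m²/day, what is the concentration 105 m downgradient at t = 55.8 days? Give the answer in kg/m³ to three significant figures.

0.00167 kg/m³

For an instantaneous plane source, C(x,t) = M/(n_e·A·√(4πDt)) · exp(−(x−vt)²/(4Dt)), with n_e·A the pore (flow) area.
Plume center vt = 1.51 × 55.8 = 84.258 m, so the well at 105 m is 20.742 m downgradient of the peak.
√(4πDt) = 36.69 m, giving peak height M/(n_e·A·√(4πDt)) = 1.23/(0.27 × 27.2 × 36.69) = 0.004565 kg/m³.
(x−vt)²/(4Dt) = (20.742)²/(4 × 1.92 × 55.8) = 1.004; exp(−1.004) = 0.3664.
C = 0.004565 × 0.3664 = 0.00167 kg/m³.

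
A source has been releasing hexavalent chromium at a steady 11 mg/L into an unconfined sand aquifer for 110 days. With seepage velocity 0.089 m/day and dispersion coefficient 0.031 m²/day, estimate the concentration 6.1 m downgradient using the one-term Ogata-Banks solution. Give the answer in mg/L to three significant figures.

10.1 mg/L

For a continuous step input, C/C₀ ≈ ½·erfc((x−vt)/(2√(Dt))).
vt = 0.089 × 110 = 9.79 m and 2√(Dt) = 2√(0.031 × 110) = 3.693 m.
Argument (x−vt)/(2√(Dt)) = (6.1 − 9.79)/3.693 = -0.9992; ½·erfc(-0.9992) = 0.9212.
C = 11 × 0.9212 = 10.1 mg/L.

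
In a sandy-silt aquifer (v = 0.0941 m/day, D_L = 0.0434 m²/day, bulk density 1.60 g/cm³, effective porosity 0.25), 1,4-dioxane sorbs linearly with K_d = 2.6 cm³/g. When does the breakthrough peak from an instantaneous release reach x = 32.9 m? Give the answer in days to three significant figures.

Retardation factor R = 1 + ρ_b·K_d/n = 1 + 1.60 × 2.6/0.25 = 17.64.
Sorption retards both mechanisms: v_R = v/R = 0.005334 m/day, D_R = D/R = 0.002460 m²/day.
Peak time from v_R²t² + 2D_R t − x² = 0: t = (√(D_R² + v_R²x²) − D_R)/v_R².
√(D_R² + v_R²x²) = √(0.002460² + 0.005334² × 32.9²) = 0.1755; v_R² = 2.845e-05.
t = (0.1755 − 0.002460)/2.845e-05 = 6080 days.

6080 days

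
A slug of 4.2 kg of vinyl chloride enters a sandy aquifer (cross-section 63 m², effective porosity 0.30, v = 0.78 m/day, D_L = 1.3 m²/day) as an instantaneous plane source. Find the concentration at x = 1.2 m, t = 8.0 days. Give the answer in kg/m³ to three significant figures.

0.0106 kg/m³

For an instantaneous plane source, C(x,t) = M/(n_e·A·√(4πDt)) · exp(−(x−vt)²/(4Dt)), with n_e·A the pore (flow) area.
Plume center vt = 0.78 × 8.0 = 6.24 m, so the well at 1.2 m is 5.04 m upgradient of the peak.
√(4πDt) = 11.43 m, giving peak height M/(n_e·A·√(4πDt)) = 4.2/(0.30 × 63 × 11.43) = 0.01944 kg/m³.
(x−vt)²/(4Dt) = (-5.04)²/(4 × 1.3 × 8.0) = 0.6106; exp(−0.6106) = 0.5430.
C = 0.01944 × 0.5430 = 0.0106 kg/m³.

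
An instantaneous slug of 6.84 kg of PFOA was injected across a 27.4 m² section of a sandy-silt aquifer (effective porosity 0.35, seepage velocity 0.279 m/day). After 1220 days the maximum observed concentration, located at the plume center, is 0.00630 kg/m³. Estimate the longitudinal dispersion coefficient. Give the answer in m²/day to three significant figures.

At the plume center C_max = M/(n_e·A·√(4πDt)), so D = M²/(4πt·(n_e·A·C_max)²).
n_e·A·C_max = 0.35 × 27.4 × 0.00630 = 0.06042 kg/m.
D = 6.84²/(4π × 1220 × 0.06042²) = 0.836 m²/day.

0.836 m²/day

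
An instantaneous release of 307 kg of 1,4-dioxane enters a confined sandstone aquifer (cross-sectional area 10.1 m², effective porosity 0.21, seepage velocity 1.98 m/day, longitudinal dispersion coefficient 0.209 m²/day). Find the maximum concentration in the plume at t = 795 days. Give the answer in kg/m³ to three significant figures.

3.17 kg/m³

The peak of an instantaneous 1D plume sits at x = vt; there the Gaussian factor is 1 and C_max = M/(n_e·A·√(4πDt)), where n_e·A is the pore area the mass is dissolved in.
√(4πDt) = √(4π × 0.209 × 795) = 45.69 m, so C_max = 307/(0.21 × 10.1 × 45.69) = 3.17 kg/m³.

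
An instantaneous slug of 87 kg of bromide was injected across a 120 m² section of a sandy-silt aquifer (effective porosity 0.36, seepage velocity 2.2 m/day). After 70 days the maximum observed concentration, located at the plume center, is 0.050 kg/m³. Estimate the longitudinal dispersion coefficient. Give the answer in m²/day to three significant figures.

At the plume center C_max = M/(n_e·A·√(4πDt)), so D = M²/(4πt·(n_e·A·C_max)²).
n_e·A·C_max = 0.36 × 120 × 0.050 = 2.160 kg/m.
D = 87²/(4π × 70 × 2.160²) = 1.84 m²/day.

1.84 m²/day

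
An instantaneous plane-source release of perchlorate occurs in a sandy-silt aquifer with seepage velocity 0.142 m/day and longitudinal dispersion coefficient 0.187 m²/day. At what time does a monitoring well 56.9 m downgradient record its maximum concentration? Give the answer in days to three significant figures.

For the 1D instantaneous-source solution, setting ∂C/∂t = 0 at fixed x gives v²t² + 2Dt − x² = 0, so t = (√(D² + v²x²) − D)/v².
√(D² + v²x²) = √(0.187² + 0.142² × 56.9²) = 8.082; v² = 0.020164.
t = (8.082 − 0.187)/0.020164 = 392 days (vs. the pure-advection estimate x/v = 401 d).

392 days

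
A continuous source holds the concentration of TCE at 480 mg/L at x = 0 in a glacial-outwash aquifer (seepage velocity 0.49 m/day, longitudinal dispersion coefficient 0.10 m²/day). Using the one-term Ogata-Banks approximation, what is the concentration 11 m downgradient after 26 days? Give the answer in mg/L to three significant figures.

373 mg/L

For a continuous step input, C/C₀ ≈ ½·erfc((x−vt)/(2√(Dt))).
vt = 0.49 × 26 = 12.74 m and 2√(Dt) = 2√(0.10 × 26) = 3.225 m.
Argument (x−vt)/(2√(Dt)) = (11 − 12.74)/3.225 = -0.5395; ½·erfc(-0.5395) = 0.7773.
C = 480 × 0.7773 = 373 mg/L.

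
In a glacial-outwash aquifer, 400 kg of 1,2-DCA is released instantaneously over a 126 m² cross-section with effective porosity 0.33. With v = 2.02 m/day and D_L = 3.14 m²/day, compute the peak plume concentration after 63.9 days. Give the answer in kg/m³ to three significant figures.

The peak of an instantaneous 1D plume sits at x = vt; there the Gaussian factor is 1 and C_max = M/(n_e·A·√(4πDt)), where n_e·A is the pore area the mass is dissolved in.
√(4πDt) = √(4π × 3.14 × 63.9) = 50.21 m, so C_max = 400/(0.33 × 126 × 50.21) = 0.192 kg/m³.

0.192 kg/m³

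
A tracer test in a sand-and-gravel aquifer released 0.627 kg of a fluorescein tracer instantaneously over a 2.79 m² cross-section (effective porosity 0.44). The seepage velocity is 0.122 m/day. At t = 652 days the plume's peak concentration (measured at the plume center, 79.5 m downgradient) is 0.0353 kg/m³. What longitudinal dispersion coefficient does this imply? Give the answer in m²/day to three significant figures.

0.0256 m²/day

At the plume center C_max = M/(n_e·A·√(4πDt)), so D = M²/(4πt·(n_e·A·C_max)²).
n_e·A·C_max = 0.44 × 2.79 × 0.0353 = 0.04333 kg/m.
D = 0.627²/(4π × 652 × 0.04333²) = 0.0256 m²/day.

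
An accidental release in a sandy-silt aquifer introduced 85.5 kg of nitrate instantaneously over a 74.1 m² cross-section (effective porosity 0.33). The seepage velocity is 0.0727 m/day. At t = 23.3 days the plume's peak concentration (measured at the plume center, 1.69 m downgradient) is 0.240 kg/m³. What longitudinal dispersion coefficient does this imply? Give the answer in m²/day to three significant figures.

0.725 m²/day

At the plume center C_max = M/(n_e·A·√(4πDt)), so D = M²/(4πt·(n_e·A·C_max)²).
n_e·A·C_max = 0.33 × 74.1 × 0.240 = 5.869 kg/m.
D = 85.5²/(4π × 23.3 × 5.869²) = 0.725 m²/day.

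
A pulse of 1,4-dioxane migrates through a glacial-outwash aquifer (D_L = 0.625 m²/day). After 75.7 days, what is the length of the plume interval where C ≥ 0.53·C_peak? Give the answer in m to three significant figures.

21.9 m

The plume is Gaussian with σ = √(2Dt) = √(2 × 0.625 × 75.7) = 9.728 m.
C/C_peak = exp(−Δx²/(2σ²)) = 0.53 ⇒ Δx = σ·√(−2 ln 0.53) = 9.728 × 1.127 = 10.96 m.
Width = 2Δx = 21.9 m.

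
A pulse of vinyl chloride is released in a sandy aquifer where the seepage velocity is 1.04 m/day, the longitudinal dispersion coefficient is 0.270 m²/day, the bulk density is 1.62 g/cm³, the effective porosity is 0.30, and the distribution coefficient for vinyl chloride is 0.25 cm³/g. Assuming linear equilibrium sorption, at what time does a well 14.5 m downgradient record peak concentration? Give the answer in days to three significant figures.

32.2 days

Retardation factor R = 1 + ρ_b·K_d/n = 1 + 1.62 × 0.25/0.30 = 2.350.
Sorption retards both mechanisms: v_R = v/R = 0.4426 m/day, D_R = D/R = 0.1149 m²/day.
Peak time from v_R²t² + 2D_R t − x² = 0: t = (√(D_R² + v_R²x²) − D_R)/v_R².
√(D_R² + v_R²x²) = √(0.1149² + 0.4426² × 14.5²) = 6.419; v_R² = 0.1959.
t = (6.419 − 0.1149)/0.1959 = 32.2 days.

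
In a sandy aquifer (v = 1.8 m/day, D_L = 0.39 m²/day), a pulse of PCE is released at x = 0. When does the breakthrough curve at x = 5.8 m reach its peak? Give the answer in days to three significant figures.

3.10 days

For the 1D instantaneous-source solution, setting ∂C/∂t = 0 at fixed x gives v²t² + 2Dt − x² = 0, so t = (√(D² + v²x²) − D)/v².
√(D² + v²x²) = √(0.39² + 1.8² × 5.8²) = 10.45; v² = 3.24.
t = (10.45 − 0.39)/3.24 = 3.10 days (vs. the pure-advection estimate x/v = 3.22 d).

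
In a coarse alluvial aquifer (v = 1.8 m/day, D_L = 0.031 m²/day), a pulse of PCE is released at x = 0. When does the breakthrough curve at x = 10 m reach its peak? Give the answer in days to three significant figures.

For the 1D instantaneous-source solution, setting ∂C/∂t = 0 at fixed x gives v²t² + 2Dt − x² = 0, so t = (√(D² + v²x²) − D)/v².
√(D² + v²x²) = √(0.031² + 1.8² × 10²) = 18.00; v² = 3.24.
t = (18.00 − 0.031)/3.24 = 5.55 days (vs. the pure-advection estimate x/v = 5.56 d).

5.55 days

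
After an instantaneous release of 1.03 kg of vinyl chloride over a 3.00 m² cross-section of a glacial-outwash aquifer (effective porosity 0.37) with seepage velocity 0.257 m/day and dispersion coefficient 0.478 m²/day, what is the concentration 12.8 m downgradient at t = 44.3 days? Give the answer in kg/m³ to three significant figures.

0.0556 kg/m³

For an instantaneous plane source, C(x,t) = M/(n_e·A·√(4πDt)) · exp(−(x−vt)²/(4Dt)), with n_e·A the pore (flow) area.
Plume center vt = 0.257 × 44.3 = 11.3851 m, so the well at 12.8 m is 1.4149 m downgradient of the peak.
√(4πDt) = 16.31 m, giving peak height M/(n_e·A·√(4πDt)) = 1.03/(0.37 × 3.00 × 16.31) = 0.05689 kg/m³.
(x−vt)²/(4Dt) = (1.4149)²/(4 × 0.478 × 44.3) = 0.02364; exp(−0.02364) = 0.9766.
C = 0.05689 × 0.9766 = 0.0556 kg/m³.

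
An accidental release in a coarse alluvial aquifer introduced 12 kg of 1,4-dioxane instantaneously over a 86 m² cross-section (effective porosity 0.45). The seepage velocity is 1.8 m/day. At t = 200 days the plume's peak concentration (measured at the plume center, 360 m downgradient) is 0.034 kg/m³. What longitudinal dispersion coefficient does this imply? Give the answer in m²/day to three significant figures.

At the plume center C_max = M/(n_e·A·√(4πDt)), so D = M²/(4πt·(n_e·A·C_max)²).
n_e·A·C_max = 0.45 × 86 × 0.034 = 1.316 kg/m.
D = 12²/(4π × 200 × 1.316²) = 0.0331 m²/day.

0.0331 m²/day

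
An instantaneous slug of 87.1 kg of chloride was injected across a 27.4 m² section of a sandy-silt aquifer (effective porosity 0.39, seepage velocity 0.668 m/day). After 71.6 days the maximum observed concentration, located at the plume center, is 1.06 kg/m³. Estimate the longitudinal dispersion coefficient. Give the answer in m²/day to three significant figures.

At the plume center C_max = M/(n_e·A·√(4πDt)), so D = M²/(4πt·(n_e·A·C_max)²).
n_e·A·C_max = 0.39 × 27.4 × 1.06 = 11.33 kg/m.
D = 87.1²/(4π × 71.6 × 11.33²) = 0.0657 m²/day.

0.0657 m²/day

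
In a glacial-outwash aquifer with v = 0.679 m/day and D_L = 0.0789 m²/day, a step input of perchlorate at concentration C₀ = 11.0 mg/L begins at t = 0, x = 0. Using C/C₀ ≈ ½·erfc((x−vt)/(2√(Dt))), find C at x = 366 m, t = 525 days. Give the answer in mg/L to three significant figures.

1.62 mg/L

For a continuous step input, C/C₀ ≈ ½·erfc((x−vt)/(2√(Dt))).
vt = 0.679 × 525 = 356.475 m and 2√(Dt) = 2√(0.0789 × 525) = 12.87 m.
Argument (x−vt)/(2√(Dt)) = (366 − 356.475)/12.87 = 0.7401; ½·erfc(0.7401) = 0.1476.
C = 11.0 × 0.1476 = 1.62 mg/L.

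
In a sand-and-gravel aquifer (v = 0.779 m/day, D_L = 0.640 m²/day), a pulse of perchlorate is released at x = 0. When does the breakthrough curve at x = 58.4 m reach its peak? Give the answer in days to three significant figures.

For the 1D instantaneous-source solution, setting ∂C/∂t = 0 at fixed x gives v²t² + 2Dt − x² = 0, so t = (√(D² + v²x²) − D)/v².
√(D² + v²x²) = √(0.640² + 0.779² × 58.4²) = 45.50; v² = 0.606841.
t = (45.50 − 0.640)/0.606841 = 73.9 days (vs. the pure-advection estimate x/v = 75.0 d).

73.9 days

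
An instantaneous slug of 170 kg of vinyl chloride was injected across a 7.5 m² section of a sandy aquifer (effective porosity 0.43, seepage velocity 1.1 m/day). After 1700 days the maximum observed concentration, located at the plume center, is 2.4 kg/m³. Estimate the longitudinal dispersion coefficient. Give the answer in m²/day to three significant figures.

0.0226 m²/day

At the plume center C_max = M/(n_e·A·√(4πDt)), so D = M²/(4πt·(n_e·A·C_max)²).
n_e·A·C_max = 0.43 × 7.5 × 2.4 = 7.740 kg/m.
D = 170²/(4π × 1700 × 7.740²) = 0.0226 m²/day.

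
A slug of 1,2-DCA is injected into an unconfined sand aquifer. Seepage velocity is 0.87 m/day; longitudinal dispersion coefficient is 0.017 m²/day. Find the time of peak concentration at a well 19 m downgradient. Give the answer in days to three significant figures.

For the 1D instantaneous-source solution, setting ∂C/∂t = 0 at fixed x gives v²t² + 2Dt − x² = 0, so t = (√(D² + v²x²) − D)/v².
√(D² + v²x²) = √(0.017² + 0.87² × 19²) = 16.53; v² = 0.7569.
t = (16.53 − 0.017)/0.7569 = 21.8 days (vs. the pure-advection estimate x/v = 21.8 d).

21.8 days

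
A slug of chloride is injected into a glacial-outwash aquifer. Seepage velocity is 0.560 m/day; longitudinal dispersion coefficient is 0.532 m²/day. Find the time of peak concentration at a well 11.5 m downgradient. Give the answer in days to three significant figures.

18.9 days

For the 1D instantaneous-source solution, setting ∂C/∂t = 0 at fixed x gives v²t² + 2Dt − x² = 0, so t = (√(D² + v²x²) − D)/v².
√(D² + v²x²) = √(0.532² + 0.560² × 11.5²) = 6.462; v² = 0.3136.
t = (6.462 − 0.532)/0.3136 = 18.9 days (vs. the pure-advection estimate x/v = 20.5 d).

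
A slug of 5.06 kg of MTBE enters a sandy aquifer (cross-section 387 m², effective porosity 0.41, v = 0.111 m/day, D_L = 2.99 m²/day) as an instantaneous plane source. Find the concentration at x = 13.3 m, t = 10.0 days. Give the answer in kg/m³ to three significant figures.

0.000475 kg/m³

For an instantaneous plane source, C(x,t) = M/(n_e·A·√(4πDt)) · exp(−(x−vt)²/(4Dt)), with n_e·A the pore (flow) area.
Plume center vt = 0.111 × 10.0 = 1.11 m, so the well at 13.3 m is 12.19 m downgradient of the peak.
√(4πDt) = 19.38 m, giving peak height M/(n_e·A·√(4πDt)) = 5.06/(0.41 × 387 × 19.38) = 0.001646 kg/m³.
(x−vt)²/(4Dt) = (12.19)²/(4 × 2.99 × 10.0) = 1.242; exp(−1.242) = 0.2888.
C = 0.001646 × 0.2888 = 0.000475 kg/m³.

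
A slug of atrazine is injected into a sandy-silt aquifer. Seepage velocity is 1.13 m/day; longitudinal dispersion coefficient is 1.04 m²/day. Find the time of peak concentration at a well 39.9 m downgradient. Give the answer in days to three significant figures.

34.5 days

For the 1D instantaneous-source solution, setting ∂C/∂t = 0 at fixed x gives v²t² + 2Dt − x² = 0, so t = (√(D² + v²x²) − D)/v².
√(D² + v²x²) = √(1.04² + 1.13² × 39.9²) = 45.10; v² = 1.2769.
t = (45.10 − 1.04)/1.2769 = 34.5 days (vs. the pure-advection estimate x/v = 35.3 d).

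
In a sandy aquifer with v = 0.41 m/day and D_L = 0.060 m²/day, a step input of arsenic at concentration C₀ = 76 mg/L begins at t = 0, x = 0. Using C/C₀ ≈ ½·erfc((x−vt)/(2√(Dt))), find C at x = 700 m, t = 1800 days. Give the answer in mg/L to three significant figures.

For a continuous step input, C/C₀ ≈ ½·erfc((x−vt)/(2√(Dt))).
vt = 0.41 × 1800 = 738 m and 2√(Dt) = 2√(0.060 × 1800) = 20.78 m.
Argument (x−vt)/(2√(Dt)) = (700 − 738)/20.78 = -1.829; ½·erfc(-1.829) = 0.9952.
C = 76 × 0.9952 = 75.6 mg/L.

75.6 mg/L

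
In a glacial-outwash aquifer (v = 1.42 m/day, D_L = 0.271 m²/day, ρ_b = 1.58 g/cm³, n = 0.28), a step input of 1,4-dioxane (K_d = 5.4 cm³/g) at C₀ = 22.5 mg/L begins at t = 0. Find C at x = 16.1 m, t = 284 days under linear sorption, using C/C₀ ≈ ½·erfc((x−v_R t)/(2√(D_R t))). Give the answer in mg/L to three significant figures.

Retardation factor R = 1 + ρ_b·K_d/n = 1 + 1.58 × 5.4/0.28 = 31.47.
Sorption retards both mechanisms: v_R = v/R = 0.04512 m/day, D_R = D/R = 0.008611 m²/day.
v_R·t = 0.04512 × 284 = 12.81408 m; 2√(D_R t) = 3.128 m; argument = (16.1 − 12.81408)/3.128 = 1.050.
C = C₀ × ½·erfc(1.050) = 22.5 × 0.06878 = 1.55 mg/L.

1.55 mg/L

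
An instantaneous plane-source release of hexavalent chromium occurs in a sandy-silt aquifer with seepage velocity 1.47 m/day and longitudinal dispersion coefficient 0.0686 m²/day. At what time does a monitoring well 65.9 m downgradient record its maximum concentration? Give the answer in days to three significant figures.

For the 1D instantaneous-source solution, setting ∂C/∂t = 0 at fixed x gives v²t² + 2Dt − x² = 0, so t = (√(D² + v²x²) − D)/v².
√(D² + v²x²) = √(0.0686² + 1.47² × 65.9²) = 96.87; v² = 2.1609.
t = (96.87 − 0.0686)/2.1609 = 44.8 days (vs. the pure-advection estimate x/v = 44.8 d).

44.8 days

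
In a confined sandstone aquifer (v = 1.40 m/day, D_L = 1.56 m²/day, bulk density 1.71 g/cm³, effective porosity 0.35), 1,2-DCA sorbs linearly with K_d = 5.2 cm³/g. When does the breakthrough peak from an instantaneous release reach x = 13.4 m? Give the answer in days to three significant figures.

Retardation factor R = 1 + ρ_b·K_d/n = 1 + 1.71 × 5.2/0.35 = 26.41.
Sorption retards both mechanisms: v_R = v/R = 0.05301 m/day, D_R = D/R = 0.05907 m²/day.
Peak time from v_R²t² + 2D_R t − x² = 0: t = (√(D_R² + v_R²x²) − D_R)/v_R².
√(D_R² + v_R²x²) = √(0.05907² + 0.05301² × 13.4²) = 0.7128; v_R² = 0.002810.
t = (0.7128 − 0.05907)/0.002810 = 233 days.

233 days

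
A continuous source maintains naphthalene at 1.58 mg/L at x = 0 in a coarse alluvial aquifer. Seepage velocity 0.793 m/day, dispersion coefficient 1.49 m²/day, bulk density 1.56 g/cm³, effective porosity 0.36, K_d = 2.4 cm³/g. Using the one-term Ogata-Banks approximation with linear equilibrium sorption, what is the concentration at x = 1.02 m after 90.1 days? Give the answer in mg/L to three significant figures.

Retardation factor R = 1 + ρ_b·K_d/n = 1 + 1.56 × 2.4/0.36 = 11.40.
Sorption retards both mechanisms: v_R = v/R = 0.06956 m/day, D_R = D/R = 0.1307 m²/day.
v_R·t = 0.06956 × 90.1 = 6.267356 m; 2√(D_R t) = 6.863 m; argument = (1.02 − 6.267356)/6.863 = -0.7646.
C = C₀ × ½·erfc(-0.7646) = 1.58 × 0.8602 = 1.36 mg/L.

1.36 mg/L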